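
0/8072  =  0 = 0.00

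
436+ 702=1138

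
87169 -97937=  - 10768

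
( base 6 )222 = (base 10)86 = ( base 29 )2s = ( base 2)1010110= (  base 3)10012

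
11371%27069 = 11371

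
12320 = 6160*2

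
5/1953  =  5/1953 = 0.00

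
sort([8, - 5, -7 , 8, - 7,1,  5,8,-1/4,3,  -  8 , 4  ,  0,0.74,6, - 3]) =[ - 8, - 7, - 7, - 5, - 3, - 1/4,0,0.74, 1,3,4, 5 , 6, 8, 8,8]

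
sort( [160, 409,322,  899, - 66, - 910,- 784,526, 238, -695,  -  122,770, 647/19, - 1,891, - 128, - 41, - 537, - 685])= [- 910,-784, - 695, - 685,-537, -128, - 122  , -66 , - 41, - 1, 647/19,160,  238, 322, 409,  526 , 770,  891,  899 ] 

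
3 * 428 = 1284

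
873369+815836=1689205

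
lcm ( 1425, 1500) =28500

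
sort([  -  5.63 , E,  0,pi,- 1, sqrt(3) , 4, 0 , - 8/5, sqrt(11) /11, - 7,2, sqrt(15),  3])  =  [ - 7, - 5.63, - 8/5,  -  1,  0, 0, sqrt( 11)/11,sqrt(3) , 2, E,3,pi, sqrt(15), 4 ] 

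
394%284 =110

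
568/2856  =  71/357 =0.20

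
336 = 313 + 23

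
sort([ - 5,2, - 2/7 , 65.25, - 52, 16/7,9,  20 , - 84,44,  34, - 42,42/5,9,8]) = [ - 84, - 52, - 42, - 5 , - 2/7,2,  16/7, 8, 42/5,9,9,20,34,44,65.25]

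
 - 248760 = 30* ( - 8292 ) 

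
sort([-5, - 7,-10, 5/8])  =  [- 10, - 7, - 5, 5/8 ] 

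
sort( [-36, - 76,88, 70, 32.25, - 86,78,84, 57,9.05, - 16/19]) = [ - 86 , - 76, - 36,-16/19 , 9.05,  32.25,57,70, 78,84,88 ] 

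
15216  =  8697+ 6519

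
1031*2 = 2062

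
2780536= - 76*( - 36586)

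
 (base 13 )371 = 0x257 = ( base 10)599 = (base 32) in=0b1001010111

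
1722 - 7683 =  - 5961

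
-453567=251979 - 705546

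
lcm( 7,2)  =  14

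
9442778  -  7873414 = 1569364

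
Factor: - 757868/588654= - 2^1 * 3^(  -  3)*11^(  -  1 )*991^ (-1)*189467^1  =  - 378934/294327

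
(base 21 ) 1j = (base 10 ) 40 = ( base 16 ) 28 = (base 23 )1h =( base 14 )2c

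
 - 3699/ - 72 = 411/8 = 51.38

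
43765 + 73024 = 116789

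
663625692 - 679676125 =  -  16050433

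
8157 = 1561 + 6596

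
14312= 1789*8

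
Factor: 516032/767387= 2^6 * 11^1* 53^( - 1 )* 733^1*14479^( - 1)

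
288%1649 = 288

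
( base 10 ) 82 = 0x52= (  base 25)37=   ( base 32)2i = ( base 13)64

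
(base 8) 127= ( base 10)87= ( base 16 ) 57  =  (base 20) 47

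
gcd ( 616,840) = 56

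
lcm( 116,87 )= 348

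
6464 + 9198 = 15662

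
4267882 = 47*90806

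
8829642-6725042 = 2104600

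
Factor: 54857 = 11^1* 4987^1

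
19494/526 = 9747/263 =37.06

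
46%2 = 0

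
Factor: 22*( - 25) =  - 550 = - 2^1*5^2* 11^1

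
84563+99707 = 184270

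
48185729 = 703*68543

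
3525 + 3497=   7022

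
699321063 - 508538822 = 190782241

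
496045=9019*55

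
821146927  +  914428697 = 1735575624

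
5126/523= 5126/523 = 9.80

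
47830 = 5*9566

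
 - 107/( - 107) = 1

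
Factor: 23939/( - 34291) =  - 37^1*53^( - 1) = - 37/53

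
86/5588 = 43/2794 = 0.02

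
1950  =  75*26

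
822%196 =38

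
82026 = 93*882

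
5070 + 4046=9116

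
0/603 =0 =0.00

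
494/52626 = 247/26313 = 0.01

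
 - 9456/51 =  - 186 + 10/17=- 185.41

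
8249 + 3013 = 11262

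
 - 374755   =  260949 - 635704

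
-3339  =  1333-4672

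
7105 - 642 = 6463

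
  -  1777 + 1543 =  - 234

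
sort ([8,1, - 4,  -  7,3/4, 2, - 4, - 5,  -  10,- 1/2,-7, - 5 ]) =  [  -  10,-7, - 7, - 5,  -  5, - 4 , - 4,-1/2, 3/4 , 1, 2, 8]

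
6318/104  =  243/4 =60.75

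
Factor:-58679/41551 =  - 37^( - 1)  *1123^(- 1)*58679^1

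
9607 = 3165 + 6442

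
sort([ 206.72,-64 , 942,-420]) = [ - 420, - 64,206.72, 942]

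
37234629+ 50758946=87993575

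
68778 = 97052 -28274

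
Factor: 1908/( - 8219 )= - 2^2  *  3^2 * 53^1*8219^( - 1)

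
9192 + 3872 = 13064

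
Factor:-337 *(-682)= 229834 = 2^1*11^1*31^1 * 337^1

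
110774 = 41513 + 69261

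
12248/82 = 6124/41= 149.37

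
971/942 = 971/942 = 1.03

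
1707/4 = 1707/4= 426.75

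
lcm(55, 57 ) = 3135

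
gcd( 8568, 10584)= 504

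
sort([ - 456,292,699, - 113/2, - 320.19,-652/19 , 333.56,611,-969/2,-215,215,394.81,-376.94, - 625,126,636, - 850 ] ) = [-850,-625,- 969/2, - 456, - 376.94, - 320.19, - 215,-113/2, - 652/19,126, 215,  292,333.56, 394.81,  611, 636 , 699 ]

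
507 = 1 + 506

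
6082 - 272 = 5810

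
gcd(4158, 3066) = 42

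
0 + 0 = 0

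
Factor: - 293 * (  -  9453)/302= 2769729/302 = 2^(-1)*3^1 * 23^1*137^1 *151^( - 1) * 293^1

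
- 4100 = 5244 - 9344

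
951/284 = 951/284 =3.35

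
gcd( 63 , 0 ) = 63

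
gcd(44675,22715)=5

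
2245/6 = 374+1/6  =  374.17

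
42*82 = 3444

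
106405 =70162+36243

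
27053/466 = 58  +  25/466 = 58.05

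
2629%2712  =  2629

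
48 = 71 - 23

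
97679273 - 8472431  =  89206842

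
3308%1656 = 1652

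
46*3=138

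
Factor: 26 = 2^1 * 13^1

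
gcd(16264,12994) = 2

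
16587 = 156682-140095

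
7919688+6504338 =14424026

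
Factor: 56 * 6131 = 2^3*7^1 * 6131^1 = 343336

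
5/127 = 5/127 = 0.04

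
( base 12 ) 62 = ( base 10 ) 74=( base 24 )32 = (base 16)4A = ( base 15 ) 4e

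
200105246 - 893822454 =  - 693717208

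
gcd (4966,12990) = 2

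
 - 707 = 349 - 1056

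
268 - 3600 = -3332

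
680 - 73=607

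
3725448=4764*782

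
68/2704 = 17/676=0.03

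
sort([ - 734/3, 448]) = [  -  734/3, 448 ]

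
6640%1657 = 12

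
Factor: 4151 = 7^1*593^1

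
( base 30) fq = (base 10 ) 476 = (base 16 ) 1DC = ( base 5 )3401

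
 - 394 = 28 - 422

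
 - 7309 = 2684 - 9993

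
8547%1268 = 939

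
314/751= 314/751 = 0.42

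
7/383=7/383 = 0.02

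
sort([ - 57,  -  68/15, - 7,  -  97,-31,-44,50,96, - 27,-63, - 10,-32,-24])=[ - 97,-63,-57 , - 44, - 32,  -  31, - 27,-24,-10, - 7,-68/15, 50, 96]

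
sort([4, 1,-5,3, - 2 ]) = [ - 5,-2, 1 , 3,4]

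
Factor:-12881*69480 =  - 894971880  =  - 2^3*3^2*5^1 * 11^1 * 193^1*1171^1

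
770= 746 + 24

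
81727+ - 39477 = 42250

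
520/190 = 52/19 = 2.74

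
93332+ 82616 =175948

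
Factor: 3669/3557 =3^1*1223^1*3557^ ( - 1)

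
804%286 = 232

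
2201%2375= 2201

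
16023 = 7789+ 8234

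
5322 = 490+4832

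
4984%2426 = 132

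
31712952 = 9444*3358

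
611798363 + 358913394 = 970711757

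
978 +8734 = 9712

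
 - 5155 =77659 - 82814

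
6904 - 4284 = 2620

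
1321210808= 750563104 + 570647704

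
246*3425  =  842550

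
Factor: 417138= 2^1 *3^1 * 37^1*1879^1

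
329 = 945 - 616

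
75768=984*77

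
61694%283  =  0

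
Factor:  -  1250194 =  - 2^1 * 11^1*56827^1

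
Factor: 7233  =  3^1*2411^1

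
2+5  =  7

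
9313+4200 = 13513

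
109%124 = 109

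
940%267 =139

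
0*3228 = 0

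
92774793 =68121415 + 24653378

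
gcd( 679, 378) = 7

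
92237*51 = 4704087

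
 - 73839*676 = -49915164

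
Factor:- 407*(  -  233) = 94831 = 11^1*37^1*233^1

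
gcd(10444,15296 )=4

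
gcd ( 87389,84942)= 1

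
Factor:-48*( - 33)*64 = 2^10 * 3^2*11^1 = 101376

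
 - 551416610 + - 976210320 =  - 1527626930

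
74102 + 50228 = 124330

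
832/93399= 832/93399 = 0.01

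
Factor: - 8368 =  - 2^4*523^1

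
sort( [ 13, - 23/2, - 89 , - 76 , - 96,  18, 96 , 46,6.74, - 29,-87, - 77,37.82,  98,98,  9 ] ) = [ - 96, - 89, - 87, - 77, - 76,-29, - 23/2 , 6.74,  9,13,18,37.82,  46,96,98,98]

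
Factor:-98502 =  - 2^1*3^1*16417^1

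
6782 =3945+2837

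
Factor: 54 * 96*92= 476928 = 2^8  *  3^4 * 23^1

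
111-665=-554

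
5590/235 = 23 + 37/47 = 23.79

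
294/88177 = 294/88177 = 0.00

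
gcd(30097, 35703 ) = 1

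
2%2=0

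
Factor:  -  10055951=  - 10055951^1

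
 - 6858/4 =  - 3429/2 =- 1714.50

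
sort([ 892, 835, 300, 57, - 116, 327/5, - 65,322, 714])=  [ - 116, - 65,57, 327/5, 300,322, 714, 835,892] 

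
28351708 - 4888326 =23463382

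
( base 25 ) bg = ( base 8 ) 443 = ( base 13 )195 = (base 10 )291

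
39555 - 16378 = 23177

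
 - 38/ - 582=19/291 = 0.07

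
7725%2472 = 309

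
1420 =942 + 478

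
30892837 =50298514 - 19405677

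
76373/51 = 1497 + 26/51 = 1497.51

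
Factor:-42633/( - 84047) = 3^3* 1579^1*84047^( - 1 )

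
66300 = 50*1326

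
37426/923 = 40  +  506/923 = 40.55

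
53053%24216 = 4621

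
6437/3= 2145+2/3 = 2145.67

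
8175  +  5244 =13419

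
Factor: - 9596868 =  - 2^2*3^1*799739^1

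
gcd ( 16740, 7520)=20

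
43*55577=2389811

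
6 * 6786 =40716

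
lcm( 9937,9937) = 9937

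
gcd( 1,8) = 1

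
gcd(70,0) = 70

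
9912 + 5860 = 15772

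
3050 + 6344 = 9394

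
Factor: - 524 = - 2^2 * 131^1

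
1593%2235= 1593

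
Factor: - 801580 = -2^2 * 5^1*13^1*3083^1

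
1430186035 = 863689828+566496207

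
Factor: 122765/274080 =2^( - 5) * 3^( - 1 ) * 43^1= 43/96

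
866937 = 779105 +87832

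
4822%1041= 658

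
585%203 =179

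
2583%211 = 51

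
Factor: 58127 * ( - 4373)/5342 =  - 254189371/5342 = - 2^( - 1)*37^1*1571^1*2671^( - 1)*4373^1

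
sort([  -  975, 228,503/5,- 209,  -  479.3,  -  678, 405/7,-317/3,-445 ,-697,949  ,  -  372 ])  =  [ - 975, - 697,-678, - 479.3, - 445, - 372, - 209,-317/3,405/7,503/5, 228,949 ] 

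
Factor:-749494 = - 2^1*293^1  *  1279^1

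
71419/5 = 71419/5 = 14283.80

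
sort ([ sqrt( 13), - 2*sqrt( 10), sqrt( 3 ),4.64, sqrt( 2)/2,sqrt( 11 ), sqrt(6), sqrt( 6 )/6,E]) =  [ - 2 *sqrt( 10) , sqrt( 6) /6,  sqrt(2 ) /2, sqrt( 3), sqrt( 6 ),E,sqrt(11),sqrt( 13 ), 4.64]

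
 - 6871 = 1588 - 8459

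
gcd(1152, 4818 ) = 6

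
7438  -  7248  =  190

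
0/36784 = 0 = 0.00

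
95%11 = 7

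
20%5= 0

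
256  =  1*256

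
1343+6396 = 7739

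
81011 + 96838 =177849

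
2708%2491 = 217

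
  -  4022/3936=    - 2 + 1925/1968=- 1.02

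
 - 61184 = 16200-77384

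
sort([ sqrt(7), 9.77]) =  [ sqrt(7 ), 9.77 ]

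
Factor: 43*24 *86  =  88752 = 2^4*3^1*43^2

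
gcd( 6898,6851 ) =1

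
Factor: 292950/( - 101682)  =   - 775/269 = -  5^2  *31^1 * 269^( - 1) 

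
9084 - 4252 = 4832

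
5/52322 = 5/52322 = 0.00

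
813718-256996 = 556722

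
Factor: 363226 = 2^1* 193^1*941^1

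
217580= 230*946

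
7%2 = 1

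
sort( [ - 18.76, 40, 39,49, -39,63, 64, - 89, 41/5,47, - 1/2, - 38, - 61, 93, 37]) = [- 89, - 61 ,-39, - 38, - 18.76, - 1/2,41/5, 37, 39, 40 , 47,49,63, 64, 93] 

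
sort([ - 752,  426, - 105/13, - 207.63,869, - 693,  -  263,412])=[ -752,- 693, - 263, - 207.63,-105/13,412,426,869]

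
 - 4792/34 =-141 + 1/17 = - 140.94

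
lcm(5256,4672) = 42048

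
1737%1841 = 1737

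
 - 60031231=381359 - 60412590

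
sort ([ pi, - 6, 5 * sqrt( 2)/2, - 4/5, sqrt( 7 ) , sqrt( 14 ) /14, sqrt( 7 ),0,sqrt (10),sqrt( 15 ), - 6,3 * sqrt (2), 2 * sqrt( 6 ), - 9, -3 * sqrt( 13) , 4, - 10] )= [ - 3*sqrt( 13),-10, - 9, -6 , - 6 ,- 4/5,0, sqrt(14)/14 , sqrt ( 7),sqrt (7 ),pi, sqrt( 10 ) , 5 *sqrt(2) /2 , sqrt( 15),4,3* sqrt( 2),2*sqrt(6)] 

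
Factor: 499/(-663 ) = - 3^ ( - 1 )*13^( - 1)*17^ ( - 1 )*499^1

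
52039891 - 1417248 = 50622643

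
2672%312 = 176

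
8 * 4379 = 35032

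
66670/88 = 757+ 27/44 = 757.61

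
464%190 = 84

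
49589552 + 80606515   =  130196067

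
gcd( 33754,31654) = 14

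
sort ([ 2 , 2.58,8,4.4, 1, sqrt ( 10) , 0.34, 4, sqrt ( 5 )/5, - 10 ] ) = [-10 , 0.34 , sqrt( 5)/5, 1,2,2.58, sqrt( 10), 4 , 4.4,  8]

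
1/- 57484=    - 1/57484=- 0.00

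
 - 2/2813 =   -  2/2813 = - 0.00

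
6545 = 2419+4126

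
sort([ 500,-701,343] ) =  [ - 701  ,  343, 500]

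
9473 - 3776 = 5697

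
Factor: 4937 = 4937^1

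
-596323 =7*( - 85189)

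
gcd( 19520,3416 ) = 488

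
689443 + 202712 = 892155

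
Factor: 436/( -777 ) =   -  2^2*3^(-1 )*7^(- 1)*37^ ( - 1)*109^1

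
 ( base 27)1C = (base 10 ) 39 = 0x27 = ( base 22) 1H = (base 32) 17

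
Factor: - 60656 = - 2^4*17^1*223^1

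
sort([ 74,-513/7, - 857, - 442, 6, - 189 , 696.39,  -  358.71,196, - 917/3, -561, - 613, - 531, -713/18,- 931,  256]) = [ -931, -857, - 613, - 561,  -  531, - 442, - 358.71, - 917/3, - 189, -513/7 , - 713/18 , 6, 74,196,  256,  696.39]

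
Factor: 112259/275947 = 203/499 =7^1*29^1*499^( - 1 ) 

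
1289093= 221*5833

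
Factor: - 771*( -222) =171162 = 2^1*3^2*37^1 * 257^1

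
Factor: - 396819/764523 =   -  3^3 *23^1*71^1 * 84947^( - 1)  =  - 44091/84947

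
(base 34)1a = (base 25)1j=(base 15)2E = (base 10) 44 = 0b101100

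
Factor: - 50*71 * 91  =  -323050 = - 2^1*5^2*7^1*13^1*71^1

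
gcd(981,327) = 327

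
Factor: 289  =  17^2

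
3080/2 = 1540 = 1540.00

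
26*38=988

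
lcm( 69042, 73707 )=5454318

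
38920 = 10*3892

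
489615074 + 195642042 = 685257116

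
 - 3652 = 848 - 4500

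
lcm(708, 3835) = 46020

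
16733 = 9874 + 6859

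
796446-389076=407370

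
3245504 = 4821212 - 1575708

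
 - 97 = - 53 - 44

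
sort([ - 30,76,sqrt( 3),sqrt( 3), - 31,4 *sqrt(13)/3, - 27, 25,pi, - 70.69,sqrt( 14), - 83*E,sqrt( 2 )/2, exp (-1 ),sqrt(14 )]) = [-83  *  E, - 70.69 , - 31, - 30, - 27,  exp( - 1),sqrt(2)/2,  sqrt (3),sqrt( 3),pi,sqrt(14),  sqrt (14), 4*sqrt(13)/3 , 25, 76 ] 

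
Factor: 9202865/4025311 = 5^1 * 7^1 * 15467^1 * 236783^ (  -  1 ) = 541345/236783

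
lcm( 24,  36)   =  72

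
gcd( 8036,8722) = 98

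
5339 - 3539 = 1800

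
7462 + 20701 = 28163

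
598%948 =598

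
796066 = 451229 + 344837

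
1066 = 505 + 561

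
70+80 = 150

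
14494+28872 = 43366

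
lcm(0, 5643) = 0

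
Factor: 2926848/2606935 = 2^8*3^1*5^(  -  1 )*23^( - 1) * 37^1*103^1*22669^ (  -  1)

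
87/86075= 87/86075  =  0.00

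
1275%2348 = 1275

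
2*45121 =90242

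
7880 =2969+4911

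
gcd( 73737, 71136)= 9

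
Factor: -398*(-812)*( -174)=- 2^4*3^1*7^1*29^2*199^1 =-  56232624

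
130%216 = 130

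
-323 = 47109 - 47432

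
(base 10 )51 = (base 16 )33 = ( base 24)23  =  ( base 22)27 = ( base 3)1220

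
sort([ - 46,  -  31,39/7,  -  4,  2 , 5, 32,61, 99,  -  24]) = [ - 46, - 31, - 24, - 4,2,  5,39/7, 32,61,99] 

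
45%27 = 18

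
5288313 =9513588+  -  4225275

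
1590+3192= 4782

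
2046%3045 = 2046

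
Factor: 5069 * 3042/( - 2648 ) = - 7709949/1324 = - 2^( - 2)*3^2*13^2 * 37^1*137^1 *331^ ( - 1)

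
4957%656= 365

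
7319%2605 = 2109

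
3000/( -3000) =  - 1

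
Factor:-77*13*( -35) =5^1*7^2*11^1*13^1 = 35035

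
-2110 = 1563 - 3673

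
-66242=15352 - 81594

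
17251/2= 8625 + 1/2 = 8625.50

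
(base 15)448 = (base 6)4252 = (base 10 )968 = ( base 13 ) 596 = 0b1111001000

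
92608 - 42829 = 49779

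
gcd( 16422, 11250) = 6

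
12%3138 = 12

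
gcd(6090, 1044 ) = 174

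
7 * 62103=434721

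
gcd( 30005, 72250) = 85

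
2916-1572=1344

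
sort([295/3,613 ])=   [295/3, 613 ] 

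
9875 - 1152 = 8723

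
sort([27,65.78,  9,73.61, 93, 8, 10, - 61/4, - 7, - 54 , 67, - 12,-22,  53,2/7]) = [ - 54, - 22, - 61/4 , - 12,- 7, 2/7,8  ,  9,10,27,  53,65.78, 67,73.61, 93 ]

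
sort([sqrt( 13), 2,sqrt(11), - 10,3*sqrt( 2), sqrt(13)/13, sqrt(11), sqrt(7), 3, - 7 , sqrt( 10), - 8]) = [-10 ,- 8, - 7,sqrt( 13)/13 , 2,sqrt(7 ),3,sqrt( 10),sqrt(11), sqrt(11), sqrt (13), 3*sqrt(2)]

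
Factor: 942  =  2^1*3^1*157^1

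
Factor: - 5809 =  - 37^1*157^1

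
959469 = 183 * 5243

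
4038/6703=4038/6703= 0.60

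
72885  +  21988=94873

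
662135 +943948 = 1606083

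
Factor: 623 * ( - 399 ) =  - 3^1  *7^2*19^1*89^1 = - 248577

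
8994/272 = 33 + 9/136 = 33.07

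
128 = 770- 642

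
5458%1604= 646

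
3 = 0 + 3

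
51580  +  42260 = 93840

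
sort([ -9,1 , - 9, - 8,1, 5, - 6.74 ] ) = [ - 9, - 9, - 8  , - 6.74,1, 1, 5 ] 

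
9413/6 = 1568 + 5/6=   1568.83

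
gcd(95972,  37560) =4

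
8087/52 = 155 + 27/52= 155.52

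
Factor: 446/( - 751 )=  - 2^1*223^1*751^(-1)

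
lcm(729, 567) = 5103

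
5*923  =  4615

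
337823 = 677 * 499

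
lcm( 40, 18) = 360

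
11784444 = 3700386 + 8084058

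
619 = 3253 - 2634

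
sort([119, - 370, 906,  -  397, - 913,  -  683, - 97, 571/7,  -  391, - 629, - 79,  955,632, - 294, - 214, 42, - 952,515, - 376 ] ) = [ - 952, - 913,- 683, - 629,-397,-391, - 376, - 370, - 294,-214, - 97, - 79, 42 , 571/7, 119, 515, 632, 906 , 955]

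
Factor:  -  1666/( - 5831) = 2/7=2^1 * 7^( - 1)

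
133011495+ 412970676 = 545982171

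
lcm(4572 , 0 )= 0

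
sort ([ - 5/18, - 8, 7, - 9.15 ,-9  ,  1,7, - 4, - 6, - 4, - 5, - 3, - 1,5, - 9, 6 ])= [ - 9.15, - 9, - 9, - 8, - 6, - 5, - 4, - 4, - 3 ,  -  1, - 5/18, 1,5,6,7,7]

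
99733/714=139 + 487/714 = 139.68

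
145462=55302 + 90160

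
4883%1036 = 739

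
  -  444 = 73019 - 73463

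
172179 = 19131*9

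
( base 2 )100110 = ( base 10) 38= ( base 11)35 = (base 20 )1i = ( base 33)15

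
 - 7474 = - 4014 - 3460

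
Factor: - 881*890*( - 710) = 2^2*5^2*71^1 * 89^1 * 881^1 = 556703900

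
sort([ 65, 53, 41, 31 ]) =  [ 31, 41,  53, 65]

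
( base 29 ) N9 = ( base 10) 676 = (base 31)LP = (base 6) 3044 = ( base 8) 1244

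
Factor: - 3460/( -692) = 5^1  =  5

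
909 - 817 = 92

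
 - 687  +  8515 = 7828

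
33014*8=264112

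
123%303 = 123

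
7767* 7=54369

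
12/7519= 12/7519 = 0.00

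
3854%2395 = 1459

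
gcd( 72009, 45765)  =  81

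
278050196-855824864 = -577774668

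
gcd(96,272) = 16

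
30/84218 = 15/42109 = 0.00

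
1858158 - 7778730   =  -5920572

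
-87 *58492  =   - 5088804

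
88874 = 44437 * 2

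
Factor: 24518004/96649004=6129501/24162251 = 3^1*7^1*71^1*4111^1*24162251^( - 1)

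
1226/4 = 306 + 1/2 = 306.50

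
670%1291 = 670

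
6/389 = 6/389  =  0.02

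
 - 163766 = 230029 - 393795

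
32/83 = 32/83 = 0.39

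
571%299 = 272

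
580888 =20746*28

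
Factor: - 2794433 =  - 31^1*109^1*827^1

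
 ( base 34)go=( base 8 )1070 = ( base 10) 568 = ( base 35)G8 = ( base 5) 4233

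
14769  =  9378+5391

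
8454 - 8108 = 346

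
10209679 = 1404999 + 8804680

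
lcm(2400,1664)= 124800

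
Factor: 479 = 479^1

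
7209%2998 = 1213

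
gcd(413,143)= 1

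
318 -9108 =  - 8790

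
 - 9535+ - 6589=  - 16124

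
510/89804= 255/44902 = 0.01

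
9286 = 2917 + 6369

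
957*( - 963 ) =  - 921591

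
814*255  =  207570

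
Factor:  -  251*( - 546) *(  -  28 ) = - 3837288 = - 2^3 * 3^1*7^2* 13^1* 251^1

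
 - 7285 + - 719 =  - 8004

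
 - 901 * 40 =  - 36040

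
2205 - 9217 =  - 7012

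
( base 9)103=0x54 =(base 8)124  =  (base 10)84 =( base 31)2M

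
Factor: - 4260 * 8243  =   - 2^2*3^1*5^1*71^1*8243^1 =- 35115180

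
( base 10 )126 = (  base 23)5b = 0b1111110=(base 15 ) 86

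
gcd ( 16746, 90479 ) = 1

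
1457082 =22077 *66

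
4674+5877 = 10551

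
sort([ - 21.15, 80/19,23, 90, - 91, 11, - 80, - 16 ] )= [ - 91, - 80, - 21.15, - 16,80/19,11,23,90]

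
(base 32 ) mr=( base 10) 731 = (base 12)50B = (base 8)1333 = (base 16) 2db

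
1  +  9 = 10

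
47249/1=47249 = 47249.00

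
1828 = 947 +881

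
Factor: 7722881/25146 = 2^( - 1)*3^( - 2 )*11^( - 1 ) * 127^( - 1 )*1303^1*5927^1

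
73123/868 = 73123/868 = 84.24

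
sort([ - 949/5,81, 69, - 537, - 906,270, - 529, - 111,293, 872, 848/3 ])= [ - 906,-537, - 529 , - 949/5  ,-111,69,81,270, 848/3,  293,872 ] 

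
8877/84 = 105 + 19/28 = 105.68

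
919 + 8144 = 9063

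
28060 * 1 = 28060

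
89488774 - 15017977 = 74470797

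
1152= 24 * 48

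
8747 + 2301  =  11048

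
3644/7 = 520 + 4/7 = 520.57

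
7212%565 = 432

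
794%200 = 194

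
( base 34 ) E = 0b1110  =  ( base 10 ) 14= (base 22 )e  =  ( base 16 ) E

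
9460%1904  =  1844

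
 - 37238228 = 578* ( - 64426)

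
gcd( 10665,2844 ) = 711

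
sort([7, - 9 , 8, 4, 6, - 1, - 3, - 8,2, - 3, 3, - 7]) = [ -9, - 8, - 7, - 3, - 3, - 1,  2,  3,  4, 6,7, 8]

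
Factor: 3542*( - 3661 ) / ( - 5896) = 2^( - 2) * 7^2*23^1*67^( - 1)*523^1 = 589421/268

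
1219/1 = 1219  =  1219.00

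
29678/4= 14839/2= 7419.50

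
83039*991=82291649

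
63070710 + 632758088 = 695828798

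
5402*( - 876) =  -4732152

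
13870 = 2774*5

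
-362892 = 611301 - 974193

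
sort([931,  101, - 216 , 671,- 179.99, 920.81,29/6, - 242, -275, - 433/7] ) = [ - 275, - 242, - 216, - 179.99 ,-433/7,29/6,101,  671, 920.81,931 ]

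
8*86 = 688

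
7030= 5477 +1553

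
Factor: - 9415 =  - 5^1*7^1*269^1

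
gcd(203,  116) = 29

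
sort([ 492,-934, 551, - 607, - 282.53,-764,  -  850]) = [ - 934,-850, - 764, - 607, - 282.53,492, 551] 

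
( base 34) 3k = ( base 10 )122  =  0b1111010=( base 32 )3q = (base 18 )6e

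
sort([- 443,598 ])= [ - 443,598 ]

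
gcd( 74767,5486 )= 1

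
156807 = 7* 22401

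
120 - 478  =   - 358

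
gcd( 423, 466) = 1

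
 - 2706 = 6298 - 9004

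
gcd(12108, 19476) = 12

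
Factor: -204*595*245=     -  29738100 = - 2^2*3^1*5^2*7^3*17^2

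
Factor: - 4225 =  - 5^2*13^2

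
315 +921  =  1236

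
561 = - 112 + 673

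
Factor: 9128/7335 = 56/45= 2^3*3^(-2 )*5^( - 1 )*7^1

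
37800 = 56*675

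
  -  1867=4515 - 6382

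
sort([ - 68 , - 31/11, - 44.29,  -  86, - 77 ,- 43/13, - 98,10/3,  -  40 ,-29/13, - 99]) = [ - 99, - 98, - 86, - 77, - 68, - 44.29, - 40, - 43/13, - 31/11, - 29/13, 10/3 ] 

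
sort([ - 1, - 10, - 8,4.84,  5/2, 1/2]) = [ - 10, - 8, - 1, 1/2,5/2, 4.84 ]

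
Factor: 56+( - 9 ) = 47^1 = 47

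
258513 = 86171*3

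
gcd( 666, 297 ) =9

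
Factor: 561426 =2^1 * 3^1* 137^1*683^1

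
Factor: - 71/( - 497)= 7^ ( -1 ) =1/7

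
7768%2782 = 2204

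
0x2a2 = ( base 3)220222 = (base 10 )674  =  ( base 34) JS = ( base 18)218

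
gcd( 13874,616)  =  14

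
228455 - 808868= - 580413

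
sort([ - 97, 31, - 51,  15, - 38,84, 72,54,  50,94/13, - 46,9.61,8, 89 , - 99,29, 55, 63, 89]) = [ - 99, - 97, - 51, - 46  , - 38, 94/13,8, 9.61,15,29, 31 , 50,  54,55,63,72,84 , 89, 89 ]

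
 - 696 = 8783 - 9479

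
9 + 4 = 13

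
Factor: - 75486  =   - 2^1*3^1*23^1*547^1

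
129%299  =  129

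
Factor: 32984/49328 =4123/6166 = 2^( - 1)*7^1*19^1*31^1*3083^( - 1)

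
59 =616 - 557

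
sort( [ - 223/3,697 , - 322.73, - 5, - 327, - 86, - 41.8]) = [ - 327,-322.73 , - 86, - 223/3,  -  41.8,-5,697]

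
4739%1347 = 698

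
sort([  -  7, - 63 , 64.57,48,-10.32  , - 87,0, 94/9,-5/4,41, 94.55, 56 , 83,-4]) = [ - 87,-63,-10.32,  -  7,  -  4,-5/4, 0, 94/9, 41, 48, 56,  64.57, 83, 94.55]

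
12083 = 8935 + 3148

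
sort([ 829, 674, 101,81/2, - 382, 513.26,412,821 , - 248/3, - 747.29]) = [ - 747.29, - 382 , - 248/3,81/2 , 101,412,  513.26 , 674,821,829] 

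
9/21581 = 9/21581 = 0.00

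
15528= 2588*6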